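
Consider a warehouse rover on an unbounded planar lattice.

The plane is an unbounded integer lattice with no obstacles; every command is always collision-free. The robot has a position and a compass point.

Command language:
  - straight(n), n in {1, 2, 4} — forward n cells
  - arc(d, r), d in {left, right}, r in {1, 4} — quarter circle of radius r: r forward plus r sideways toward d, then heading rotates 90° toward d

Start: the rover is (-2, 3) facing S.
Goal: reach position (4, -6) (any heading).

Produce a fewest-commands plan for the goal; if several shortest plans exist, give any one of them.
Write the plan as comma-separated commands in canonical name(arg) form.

arc(left, 1), straight(1), arc(right, 4), straight(4)

start: (-2, 3) facing S
step 1 (arc(left, 1)): (-1, 2) facing E
step 2 (straight(1)): (0, 2) facing E
step 3 (arc(right, 4)): (4, -2) facing S
step 4 (straight(4)): (4, -6) facing S
nothing shorter than 4 reaches the goal.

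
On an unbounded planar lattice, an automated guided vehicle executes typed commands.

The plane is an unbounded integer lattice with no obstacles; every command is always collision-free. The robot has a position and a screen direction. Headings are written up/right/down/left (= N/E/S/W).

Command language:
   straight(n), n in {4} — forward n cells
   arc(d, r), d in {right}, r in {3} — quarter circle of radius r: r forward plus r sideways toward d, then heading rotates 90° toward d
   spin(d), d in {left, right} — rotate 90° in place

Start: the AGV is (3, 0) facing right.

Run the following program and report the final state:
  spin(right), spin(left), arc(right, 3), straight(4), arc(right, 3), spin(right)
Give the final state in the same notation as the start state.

from: (3, 0) facing right
t=1 spin(right) ⇒ (3, 0) facing down
t=2 spin(left) ⇒ (3, 0) facing right
t=3 arc(right, 3) ⇒ (6, -3) facing down
t=4 straight(4) ⇒ (6, -7) facing down
t=5 arc(right, 3) ⇒ (3, -10) facing left
t=6 spin(right) ⇒ (3, -10) facing up

(3, -10) facing up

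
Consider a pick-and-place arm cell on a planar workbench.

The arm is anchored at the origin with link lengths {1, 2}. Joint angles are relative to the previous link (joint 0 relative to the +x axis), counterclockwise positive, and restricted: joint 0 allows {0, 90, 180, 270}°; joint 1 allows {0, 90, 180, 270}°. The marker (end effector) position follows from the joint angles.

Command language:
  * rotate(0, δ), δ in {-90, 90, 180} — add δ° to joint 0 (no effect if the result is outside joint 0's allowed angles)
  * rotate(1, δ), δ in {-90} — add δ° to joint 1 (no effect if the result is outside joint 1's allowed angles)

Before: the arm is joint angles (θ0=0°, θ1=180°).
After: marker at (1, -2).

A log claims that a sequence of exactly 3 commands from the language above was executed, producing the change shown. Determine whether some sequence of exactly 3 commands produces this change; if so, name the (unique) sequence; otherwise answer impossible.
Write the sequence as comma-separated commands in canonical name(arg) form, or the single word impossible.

from: joint angles (θ0=0°, θ1=180°)
1. rotate(1, -90) → joint angles (θ0=0°, θ1=90°)
2. rotate(1, -90) → joint angles (θ0=0°, θ1=0°)
3. rotate(1, -90) → joint angles (θ0=0°, θ1=270°)
uniquely the one of 64 3-step routes that fits.

rotate(1, -90), rotate(1, -90), rotate(1, -90)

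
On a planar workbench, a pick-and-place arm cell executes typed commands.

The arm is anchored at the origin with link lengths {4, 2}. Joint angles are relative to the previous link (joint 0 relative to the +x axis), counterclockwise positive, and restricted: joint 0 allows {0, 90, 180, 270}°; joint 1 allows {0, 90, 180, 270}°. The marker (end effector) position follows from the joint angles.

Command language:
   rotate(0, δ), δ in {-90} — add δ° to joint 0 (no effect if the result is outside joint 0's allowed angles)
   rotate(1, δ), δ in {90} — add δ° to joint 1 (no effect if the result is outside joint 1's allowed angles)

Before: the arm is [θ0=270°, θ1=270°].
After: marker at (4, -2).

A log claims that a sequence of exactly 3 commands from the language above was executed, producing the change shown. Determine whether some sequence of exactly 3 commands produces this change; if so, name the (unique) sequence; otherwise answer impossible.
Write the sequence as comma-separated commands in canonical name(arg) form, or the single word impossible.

rotate(0, -90), rotate(0, -90), rotate(0, -90)

initial: [θ0=270°, θ1=270°]
step 1 (rotate(0, -90)): [θ0=180°, θ1=270°]
step 2 (rotate(0, -90)): [θ0=90°, θ1=270°]
step 3 (rotate(0, -90)): [θ0=0°, θ1=270°]
no other 3-command option fits: unique.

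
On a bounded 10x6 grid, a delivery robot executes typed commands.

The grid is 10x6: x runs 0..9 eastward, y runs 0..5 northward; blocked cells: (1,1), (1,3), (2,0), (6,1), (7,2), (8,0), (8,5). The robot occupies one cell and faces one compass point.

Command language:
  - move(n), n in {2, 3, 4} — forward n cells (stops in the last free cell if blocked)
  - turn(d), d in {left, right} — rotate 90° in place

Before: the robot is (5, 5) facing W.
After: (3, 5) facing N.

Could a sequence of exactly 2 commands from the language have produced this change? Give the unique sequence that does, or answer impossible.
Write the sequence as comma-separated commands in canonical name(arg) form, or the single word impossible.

key: cell and facing (now N) both changed — the 2 commands mix motion and turning
initial: (5, 5) facing W
[1] after move(2): (3, 5) facing W
[2] after turn(right): (3, 5) facing N
no rival 2-sequence matches.

move(2), turn(right)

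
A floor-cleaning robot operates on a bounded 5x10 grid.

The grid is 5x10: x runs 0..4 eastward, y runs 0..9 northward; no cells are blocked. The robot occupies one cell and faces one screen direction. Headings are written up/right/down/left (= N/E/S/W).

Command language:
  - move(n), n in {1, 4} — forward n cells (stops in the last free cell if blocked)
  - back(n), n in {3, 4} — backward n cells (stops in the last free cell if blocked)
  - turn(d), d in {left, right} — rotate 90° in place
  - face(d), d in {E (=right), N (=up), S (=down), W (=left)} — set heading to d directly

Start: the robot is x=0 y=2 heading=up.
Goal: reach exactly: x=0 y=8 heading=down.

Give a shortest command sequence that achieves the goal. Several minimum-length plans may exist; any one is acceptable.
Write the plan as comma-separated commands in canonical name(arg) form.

face(S), back(3), back(3)

from: x=0 y=2 heading=up
1. face(S) → x=0 y=2 heading=down
2. back(3) → x=0 y=5 heading=down
3. back(3) → x=0 y=8 heading=down
shorter routes all fall short; 3 is best.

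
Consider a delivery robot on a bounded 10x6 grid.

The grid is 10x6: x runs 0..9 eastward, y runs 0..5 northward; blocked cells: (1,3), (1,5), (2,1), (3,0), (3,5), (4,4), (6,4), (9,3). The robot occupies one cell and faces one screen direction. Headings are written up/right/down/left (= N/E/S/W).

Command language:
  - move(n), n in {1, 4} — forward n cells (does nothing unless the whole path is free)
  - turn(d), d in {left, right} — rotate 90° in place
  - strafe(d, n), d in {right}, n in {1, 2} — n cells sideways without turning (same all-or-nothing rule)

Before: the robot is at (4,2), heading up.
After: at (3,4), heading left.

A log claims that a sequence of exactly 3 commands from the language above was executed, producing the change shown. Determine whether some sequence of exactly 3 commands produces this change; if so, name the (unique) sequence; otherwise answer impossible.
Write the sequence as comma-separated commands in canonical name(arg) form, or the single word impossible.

turn(left), move(1), strafe(right, 2)

key: running strafe(right, 2) before turn(left) would end elsewhere — order is forced
begin: at (4,2), heading up
step 1 (turn(left)): at (4,2), heading left
step 2 (move(1)): at (3,2), heading left
step 3 (strafe(right, 2)): at (3,4), heading left
no other 3-command option fits: unique.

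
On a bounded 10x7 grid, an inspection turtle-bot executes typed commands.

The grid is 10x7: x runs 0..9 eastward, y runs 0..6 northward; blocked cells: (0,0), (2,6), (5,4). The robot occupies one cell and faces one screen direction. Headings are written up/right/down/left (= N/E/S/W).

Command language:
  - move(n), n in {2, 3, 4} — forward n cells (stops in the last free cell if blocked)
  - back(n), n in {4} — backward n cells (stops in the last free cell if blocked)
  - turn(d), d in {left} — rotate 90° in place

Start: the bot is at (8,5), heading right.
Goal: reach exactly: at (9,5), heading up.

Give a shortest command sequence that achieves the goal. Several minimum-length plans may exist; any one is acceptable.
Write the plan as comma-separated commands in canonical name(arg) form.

move(4), turn(left)

from: at (8,5), heading right
1. move(4) → at (9,5), heading right
2. turn(left) → at (9,5), heading up
minimal: 2 command(s), checked below 2.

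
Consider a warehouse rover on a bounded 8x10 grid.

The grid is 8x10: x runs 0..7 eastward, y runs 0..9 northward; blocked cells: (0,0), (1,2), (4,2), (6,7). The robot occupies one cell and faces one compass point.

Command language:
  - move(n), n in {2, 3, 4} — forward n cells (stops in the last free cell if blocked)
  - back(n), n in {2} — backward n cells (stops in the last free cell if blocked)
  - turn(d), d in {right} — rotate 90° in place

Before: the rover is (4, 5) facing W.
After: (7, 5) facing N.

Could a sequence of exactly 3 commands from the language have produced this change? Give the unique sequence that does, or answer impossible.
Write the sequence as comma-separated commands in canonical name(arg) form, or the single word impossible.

key: the second back(2) runs into the grid edge before its full distance
t0: (4, 5) facing W
1. back(2) → (6, 5) facing W
2. back(2) → (7, 5) facing W
3. turn(right) → (7, 5) facing N
uniquely the one of 125 3-step routes that fits.

back(2), back(2), turn(right)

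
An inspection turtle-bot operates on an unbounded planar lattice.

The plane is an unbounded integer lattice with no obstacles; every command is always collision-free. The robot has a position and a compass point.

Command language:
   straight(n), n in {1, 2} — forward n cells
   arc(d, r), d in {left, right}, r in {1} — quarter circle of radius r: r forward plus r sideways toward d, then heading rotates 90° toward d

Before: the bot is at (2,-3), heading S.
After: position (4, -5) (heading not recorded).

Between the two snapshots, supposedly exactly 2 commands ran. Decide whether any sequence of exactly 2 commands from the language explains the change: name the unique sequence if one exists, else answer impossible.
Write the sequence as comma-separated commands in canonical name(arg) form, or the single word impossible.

arc(left, 1), arc(right, 1)

key: order matters: swapping arc(left, 1) and arc(right, 1) lands elsewhere
t0: at (2,-3), heading S
t=1 arc(left, 1) ⇒ at (3,-4), heading E
t=2 arc(right, 1) ⇒ at (4,-5), heading S
no rival 2-sequence matches.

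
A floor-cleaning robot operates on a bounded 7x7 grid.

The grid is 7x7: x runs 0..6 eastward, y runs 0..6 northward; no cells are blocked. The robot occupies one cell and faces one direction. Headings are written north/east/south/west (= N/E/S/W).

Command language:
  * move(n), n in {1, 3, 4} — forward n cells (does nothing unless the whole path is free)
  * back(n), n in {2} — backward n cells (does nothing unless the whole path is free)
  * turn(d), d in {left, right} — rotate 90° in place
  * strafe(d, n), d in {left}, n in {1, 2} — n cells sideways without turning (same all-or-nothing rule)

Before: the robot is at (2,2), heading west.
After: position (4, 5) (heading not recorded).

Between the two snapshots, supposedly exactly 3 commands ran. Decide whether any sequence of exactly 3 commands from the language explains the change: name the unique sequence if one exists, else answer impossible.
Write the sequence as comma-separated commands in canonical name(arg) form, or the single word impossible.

back(2), turn(right), move(3)

key: order matters: swapping back(2) and move(3) lands elsewhere
t0: at (2,2), heading west
1. back(2) → at (4,2), heading west
2. turn(right) → at (4,2), heading north
3. move(3) → at (4,5), heading north
no other 3-command option fits: unique.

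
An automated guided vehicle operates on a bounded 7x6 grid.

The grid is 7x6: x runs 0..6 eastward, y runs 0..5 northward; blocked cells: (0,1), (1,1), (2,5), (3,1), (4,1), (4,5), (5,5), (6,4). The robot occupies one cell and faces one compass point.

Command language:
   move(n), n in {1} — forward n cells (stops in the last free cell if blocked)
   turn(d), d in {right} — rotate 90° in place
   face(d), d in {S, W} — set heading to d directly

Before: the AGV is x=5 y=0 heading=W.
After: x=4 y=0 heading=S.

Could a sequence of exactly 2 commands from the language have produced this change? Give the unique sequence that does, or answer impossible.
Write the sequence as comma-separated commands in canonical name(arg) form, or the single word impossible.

key: position moved to (4,0) AND the heading swung to S — translation plus rotation needed
begin: x=5 y=0 heading=W
[1] after move(1): x=4 y=0 heading=W
[2] after face(S): x=4 y=0 heading=S
uniquely the one of 16 2-step routes that fits.

move(1), face(S)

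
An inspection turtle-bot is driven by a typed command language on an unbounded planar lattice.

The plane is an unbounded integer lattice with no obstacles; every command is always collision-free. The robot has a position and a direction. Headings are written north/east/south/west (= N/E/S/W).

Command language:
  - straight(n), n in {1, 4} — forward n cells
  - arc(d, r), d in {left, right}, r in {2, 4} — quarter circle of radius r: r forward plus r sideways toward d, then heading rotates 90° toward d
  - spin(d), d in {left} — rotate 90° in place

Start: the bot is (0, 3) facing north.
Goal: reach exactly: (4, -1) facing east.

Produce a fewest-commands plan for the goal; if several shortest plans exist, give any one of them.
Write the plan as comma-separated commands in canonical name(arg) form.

spin(left), spin(left), arc(left, 4)

t0: (0, 3) facing north
step 1 (spin(left)): (0, 3) facing west
step 2 (spin(left)): (0, 3) facing south
step 3 (arc(left, 4)): (4, -1) facing east
nothing shorter than 3 reaches the goal.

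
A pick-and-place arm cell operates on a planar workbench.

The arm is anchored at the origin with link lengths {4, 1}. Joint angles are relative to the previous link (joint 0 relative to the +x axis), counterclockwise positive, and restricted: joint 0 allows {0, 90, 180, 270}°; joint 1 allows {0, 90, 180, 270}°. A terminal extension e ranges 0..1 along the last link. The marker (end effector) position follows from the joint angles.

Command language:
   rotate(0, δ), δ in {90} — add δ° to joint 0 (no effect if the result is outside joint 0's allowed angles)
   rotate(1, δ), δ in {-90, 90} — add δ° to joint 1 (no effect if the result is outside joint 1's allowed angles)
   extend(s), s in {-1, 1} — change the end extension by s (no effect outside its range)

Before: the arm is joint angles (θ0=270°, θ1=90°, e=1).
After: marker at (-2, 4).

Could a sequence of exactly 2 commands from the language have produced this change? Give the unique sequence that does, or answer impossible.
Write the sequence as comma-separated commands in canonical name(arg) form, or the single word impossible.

rotate(0, 90), rotate(0, 90)

from: joint angles (θ0=270°, θ1=90°, e=1)
t=1 rotate(0, 90) ⇒ joint angles (θ0=0°, θ1=90°, e=1)
t=2 rotate(0, 90) ⇒ joint angles (θ0=90°, θ1=90°, e=1)
all 25 alternatives checked — unique.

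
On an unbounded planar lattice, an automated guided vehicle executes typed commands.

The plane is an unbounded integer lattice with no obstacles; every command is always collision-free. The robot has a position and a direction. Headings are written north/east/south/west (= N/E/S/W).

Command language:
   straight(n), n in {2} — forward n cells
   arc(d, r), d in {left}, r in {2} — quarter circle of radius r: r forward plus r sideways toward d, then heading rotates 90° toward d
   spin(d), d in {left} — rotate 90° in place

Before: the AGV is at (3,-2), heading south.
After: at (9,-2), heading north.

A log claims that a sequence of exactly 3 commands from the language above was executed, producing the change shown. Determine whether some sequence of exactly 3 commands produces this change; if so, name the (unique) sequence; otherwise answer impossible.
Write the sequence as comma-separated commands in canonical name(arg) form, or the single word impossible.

key: cell and facing (now N) both changed — the 3 commands mix motion and turning
initial: at (3,-2), heading south
[1] after arc(left, 2): at (5,-4), heading east
[2] after straight(2): at (7,-4), heading east
[3] after arc(left, 2): at (9,-2), heading north
no rival 3-sequence matches.

arc(left, 2), straight(2), arc(left, 2)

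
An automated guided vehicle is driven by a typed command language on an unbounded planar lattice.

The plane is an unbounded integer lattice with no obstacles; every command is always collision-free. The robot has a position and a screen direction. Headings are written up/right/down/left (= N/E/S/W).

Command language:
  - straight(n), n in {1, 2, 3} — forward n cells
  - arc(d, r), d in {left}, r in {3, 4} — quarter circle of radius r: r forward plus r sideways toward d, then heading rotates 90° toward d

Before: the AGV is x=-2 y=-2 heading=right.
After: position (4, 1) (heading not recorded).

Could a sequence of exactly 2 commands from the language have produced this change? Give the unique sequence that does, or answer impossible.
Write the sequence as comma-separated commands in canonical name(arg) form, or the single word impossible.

straight(3), arc(left, 3)

key: running arc(left, 3) before straight(3) would end elsewhere — order is forced
t0: x=-2 y=-2 heading=right
1. straight(3) → x=1 y=-2 heading=right
2. arc(left, 3) → x=4 y=1 heading=up
uniquely the one of 25 2-step routes that fits.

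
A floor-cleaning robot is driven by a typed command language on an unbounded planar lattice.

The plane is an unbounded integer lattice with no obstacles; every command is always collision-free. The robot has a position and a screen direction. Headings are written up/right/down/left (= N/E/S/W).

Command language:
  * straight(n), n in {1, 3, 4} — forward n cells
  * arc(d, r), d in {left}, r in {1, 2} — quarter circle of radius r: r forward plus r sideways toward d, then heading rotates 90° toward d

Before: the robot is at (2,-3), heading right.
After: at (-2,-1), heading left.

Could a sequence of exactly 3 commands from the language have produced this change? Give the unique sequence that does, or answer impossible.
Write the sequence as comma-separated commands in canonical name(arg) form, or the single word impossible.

arc(left, 1), arc(left, 1), straight(4)

key: running straight(4) before arc(left, 1) would end elsewhere — order is forced
from: at (2,-3), heading right
step 1 (arc(left, 1)): at (3,-2), heading up
step 2 (arc(left, 1)): at (2,-1), heading left
step 3 (straight(4)): at (-2,-1), heading left
all 125 alternatives checked — unique.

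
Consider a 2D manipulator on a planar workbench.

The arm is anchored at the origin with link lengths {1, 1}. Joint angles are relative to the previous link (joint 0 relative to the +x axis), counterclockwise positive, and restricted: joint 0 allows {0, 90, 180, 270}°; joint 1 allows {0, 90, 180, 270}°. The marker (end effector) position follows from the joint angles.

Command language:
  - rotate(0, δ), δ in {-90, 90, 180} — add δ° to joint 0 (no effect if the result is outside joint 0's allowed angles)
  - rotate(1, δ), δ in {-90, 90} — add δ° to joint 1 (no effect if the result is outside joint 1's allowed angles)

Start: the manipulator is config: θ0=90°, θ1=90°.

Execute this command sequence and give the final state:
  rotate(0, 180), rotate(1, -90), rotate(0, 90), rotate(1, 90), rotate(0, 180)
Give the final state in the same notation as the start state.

begin: config: θ0=90°, θ1=90°
t=1 rotate(0, 180) ⇒ config: θ0=270°, θ1=90°
t=2 rotate(1, -90) ⇒ config: θ0=270°, θ1=0°
t=3 rotate(0, 90) ⇒ config: θ0=0°, θ1=0°
t=4 rotate(1, 90) ⇒ config: θ0=0°, θ1=90°
t=5 rotate(0, 180) ⇒ config: θ0=180°, θ1=90°

config: θ0=180°, θ1=90°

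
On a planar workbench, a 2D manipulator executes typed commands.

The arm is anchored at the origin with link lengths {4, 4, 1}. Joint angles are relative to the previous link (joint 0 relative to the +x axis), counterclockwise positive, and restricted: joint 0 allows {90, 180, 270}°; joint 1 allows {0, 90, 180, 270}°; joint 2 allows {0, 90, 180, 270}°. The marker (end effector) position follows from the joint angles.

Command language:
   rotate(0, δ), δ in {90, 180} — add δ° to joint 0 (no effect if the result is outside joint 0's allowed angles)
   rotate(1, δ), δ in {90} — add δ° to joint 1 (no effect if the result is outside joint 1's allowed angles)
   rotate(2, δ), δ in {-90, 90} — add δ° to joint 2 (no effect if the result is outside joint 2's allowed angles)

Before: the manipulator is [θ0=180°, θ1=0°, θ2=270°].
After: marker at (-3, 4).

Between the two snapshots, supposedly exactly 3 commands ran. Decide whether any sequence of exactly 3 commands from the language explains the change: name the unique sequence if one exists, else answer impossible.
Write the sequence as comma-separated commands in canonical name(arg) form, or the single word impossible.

initial: [θ0=180°, θ1=0°, θ2=270°]
[1] after rotate(1, 90): [θ0=180°, θ1=90°, θ2=270°]
[2] after rotate(1, 90): [θ0=180°, θ1=180°, θ2=270°]
[3] after rotate(1, 90): [θ0=180°, θ1=270°, θ2=270°]
all 125 alternatives checked — unique.

rotate(1, 90), rotate(1, 90), rotate(1, 90)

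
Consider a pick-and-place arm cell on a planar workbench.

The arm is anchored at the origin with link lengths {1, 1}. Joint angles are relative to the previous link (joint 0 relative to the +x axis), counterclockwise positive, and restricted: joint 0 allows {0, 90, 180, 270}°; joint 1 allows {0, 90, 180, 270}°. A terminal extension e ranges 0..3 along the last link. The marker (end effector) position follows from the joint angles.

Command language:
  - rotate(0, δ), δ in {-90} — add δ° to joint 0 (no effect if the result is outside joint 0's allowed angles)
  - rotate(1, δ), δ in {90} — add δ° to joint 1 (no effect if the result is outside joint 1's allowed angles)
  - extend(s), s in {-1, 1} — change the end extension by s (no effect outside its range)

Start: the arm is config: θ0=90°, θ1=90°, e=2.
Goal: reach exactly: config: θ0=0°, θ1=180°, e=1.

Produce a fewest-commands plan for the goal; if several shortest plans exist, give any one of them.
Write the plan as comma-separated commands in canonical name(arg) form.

extend(-1), rotate(1, 90), rotate(0, -90)

initial: config: θ0=90°, θ1=90°, e=2
step 1 (extend(-1)): config: θ0=90°, θ1=90°, e=1
step 2 (rotate(1, 90)): config: θ0=90°, θ1=180°, e=1
step 3 (rotate(0, -90)): config: θ0=0°, θ1=180°, e=1
nothing shorter than 3 reaches the goal.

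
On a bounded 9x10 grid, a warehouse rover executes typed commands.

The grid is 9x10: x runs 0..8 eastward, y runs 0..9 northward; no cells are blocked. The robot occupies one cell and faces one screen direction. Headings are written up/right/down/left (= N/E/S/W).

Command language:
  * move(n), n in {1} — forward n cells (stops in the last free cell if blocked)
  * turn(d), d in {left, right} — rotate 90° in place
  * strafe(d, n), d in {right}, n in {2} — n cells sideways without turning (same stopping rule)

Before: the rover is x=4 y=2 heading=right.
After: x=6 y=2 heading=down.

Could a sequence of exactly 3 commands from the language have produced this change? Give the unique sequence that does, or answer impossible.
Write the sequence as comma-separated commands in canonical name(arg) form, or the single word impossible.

key: order matters: swapping move(1) and turn(right) lands elsewhere
from: x=4 y=2 heading=right
t=1 move(1) ⇒ x=5 y=2 heading=right
t=2 move(1) ⇒ x=6 y=2 heading=right
t=3 turn(right) ⇒ x=6 y=2 heading=down
uniquely the one of 64 3-step routes that fits.

move(1), move(1), turn(right)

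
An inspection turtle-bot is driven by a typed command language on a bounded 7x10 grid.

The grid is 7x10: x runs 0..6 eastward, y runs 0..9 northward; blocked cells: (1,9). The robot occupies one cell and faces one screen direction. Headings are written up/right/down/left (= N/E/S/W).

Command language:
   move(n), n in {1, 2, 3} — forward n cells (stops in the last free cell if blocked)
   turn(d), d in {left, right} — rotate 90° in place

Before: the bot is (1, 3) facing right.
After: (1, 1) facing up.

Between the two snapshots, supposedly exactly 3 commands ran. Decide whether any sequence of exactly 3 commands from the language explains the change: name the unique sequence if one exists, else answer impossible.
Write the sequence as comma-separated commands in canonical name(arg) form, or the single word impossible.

no 3-step route produces this change.

impossible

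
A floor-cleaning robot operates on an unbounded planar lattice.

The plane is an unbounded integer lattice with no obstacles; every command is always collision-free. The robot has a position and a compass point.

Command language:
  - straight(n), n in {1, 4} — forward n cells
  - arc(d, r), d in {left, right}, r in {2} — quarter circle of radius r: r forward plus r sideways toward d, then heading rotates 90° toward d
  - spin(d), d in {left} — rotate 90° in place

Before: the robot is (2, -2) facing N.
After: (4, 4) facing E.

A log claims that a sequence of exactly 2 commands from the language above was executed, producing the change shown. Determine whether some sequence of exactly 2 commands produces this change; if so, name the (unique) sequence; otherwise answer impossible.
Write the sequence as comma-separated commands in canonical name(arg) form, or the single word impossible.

key: running arc(right, 2) before straight(4) would end elsewhere — order is forced
start: (2, -2) facing N
step 1 (straight(4)): (2, 2) facing N
step 2 (arc(right, 2)): (4, 4) facing E
uniquely the one of 25 2-step routes that fits.

straight(4), arc(right, 2)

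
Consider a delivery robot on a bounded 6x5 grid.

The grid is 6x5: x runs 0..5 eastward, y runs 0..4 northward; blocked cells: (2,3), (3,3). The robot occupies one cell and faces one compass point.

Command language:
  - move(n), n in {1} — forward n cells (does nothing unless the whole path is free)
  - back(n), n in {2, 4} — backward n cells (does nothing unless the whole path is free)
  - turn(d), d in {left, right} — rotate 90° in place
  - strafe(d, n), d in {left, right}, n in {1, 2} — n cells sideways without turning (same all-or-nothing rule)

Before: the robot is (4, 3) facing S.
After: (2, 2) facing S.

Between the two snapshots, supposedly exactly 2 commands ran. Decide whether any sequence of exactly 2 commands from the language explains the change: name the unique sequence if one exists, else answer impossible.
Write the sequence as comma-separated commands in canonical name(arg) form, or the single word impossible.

move(1), strafe(right, 2)

key: still facing S at the end — nothing in the sequence rotates
t0: (4, 3) facing S
1. move(1) → (4, 2) facing S
2. strafe(right, 2) → (2, 2) facing S
no other 2-command option fits: unique.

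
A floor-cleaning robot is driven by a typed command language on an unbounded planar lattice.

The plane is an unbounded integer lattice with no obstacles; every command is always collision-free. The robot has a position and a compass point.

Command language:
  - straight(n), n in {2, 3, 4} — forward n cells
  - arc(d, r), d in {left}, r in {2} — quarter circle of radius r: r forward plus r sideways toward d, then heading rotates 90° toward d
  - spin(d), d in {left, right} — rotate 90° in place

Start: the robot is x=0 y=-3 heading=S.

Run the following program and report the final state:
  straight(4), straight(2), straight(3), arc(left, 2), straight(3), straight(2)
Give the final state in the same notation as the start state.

x=7 y=-14 heading=E

t0: x=0 y=-3 heading=S
[1] after straight(4): x=0 y=-7 heading=S
[2] after straight(2): x=0 y=-9 heading=S
[3] after straight(3): x=0 y=-12 heading=S
[4] after arc(left, 2): x=2 y=-14 heading=E
[5] after straight(3): x=5 y=-14 heading=E
[6] after straight(2): x=7 y=-14 heading=E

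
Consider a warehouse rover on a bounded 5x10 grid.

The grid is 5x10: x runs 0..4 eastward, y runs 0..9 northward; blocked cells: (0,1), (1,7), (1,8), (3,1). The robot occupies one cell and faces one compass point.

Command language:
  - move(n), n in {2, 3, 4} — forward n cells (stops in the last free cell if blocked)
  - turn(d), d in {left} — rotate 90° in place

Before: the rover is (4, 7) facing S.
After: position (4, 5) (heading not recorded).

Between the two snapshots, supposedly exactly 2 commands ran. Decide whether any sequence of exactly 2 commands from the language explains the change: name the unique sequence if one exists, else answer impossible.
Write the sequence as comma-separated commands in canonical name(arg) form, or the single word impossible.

key: order matters: swapping move(2) and turn(left) lands elsewhere
t0: (4, 7) facing S
t=1 move(2) ⇒ (4, 5) facing S
t=2 turn(left) ⇒ (4, 5) facing E
uniquely the one of 16 2-step routes that fits.

move(2), turn(left)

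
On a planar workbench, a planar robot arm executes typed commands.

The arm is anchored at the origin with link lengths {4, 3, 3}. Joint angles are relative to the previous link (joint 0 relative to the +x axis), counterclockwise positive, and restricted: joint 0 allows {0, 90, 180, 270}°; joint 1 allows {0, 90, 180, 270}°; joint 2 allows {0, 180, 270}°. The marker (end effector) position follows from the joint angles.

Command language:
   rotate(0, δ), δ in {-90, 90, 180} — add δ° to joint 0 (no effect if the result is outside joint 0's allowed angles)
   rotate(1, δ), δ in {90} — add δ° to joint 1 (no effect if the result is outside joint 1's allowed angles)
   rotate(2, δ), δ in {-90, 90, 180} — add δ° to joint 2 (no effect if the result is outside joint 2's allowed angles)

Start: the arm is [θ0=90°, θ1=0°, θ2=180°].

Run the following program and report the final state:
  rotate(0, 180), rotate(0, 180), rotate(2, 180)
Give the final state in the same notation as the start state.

from: [θ0=90°, θ1=0°, θ2=180°]
[1] after rotate(0, 180): [θ0=270°, θ1=0°, θ2=180°]
[2] after rotate(0, 180): [θ0=90°, θ1=0°, θ2=180°]
[3] after rotate(2, 180): [θ0=90°, θ1=0°, θ2=0°]

[θ0=90°, θ1=0°, θ2=0°]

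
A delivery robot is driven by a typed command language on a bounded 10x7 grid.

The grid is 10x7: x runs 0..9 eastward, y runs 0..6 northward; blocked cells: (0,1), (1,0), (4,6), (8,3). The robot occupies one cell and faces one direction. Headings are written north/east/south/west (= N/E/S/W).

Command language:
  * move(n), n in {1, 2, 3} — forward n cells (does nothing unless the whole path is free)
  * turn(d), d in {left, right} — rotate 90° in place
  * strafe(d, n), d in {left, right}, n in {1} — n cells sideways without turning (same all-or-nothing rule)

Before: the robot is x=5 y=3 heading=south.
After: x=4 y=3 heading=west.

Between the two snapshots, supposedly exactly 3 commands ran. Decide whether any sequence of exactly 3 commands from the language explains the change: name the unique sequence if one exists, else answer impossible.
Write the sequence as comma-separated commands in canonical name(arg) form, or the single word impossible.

strafe(left, 1), turn(right), move(2)

key: running move(2) before strafe(left, 1) would end elsewhere — order is forced
begin: x=5 y=3 heading=south
1. strafe(left, 1) → x=6 y=3 heading=south
2. turn(right) → x=6 y=3 heading=west
3. move(2) → x=4 y=3 heading=west
uniquely the one of 343 3-step routes that fits.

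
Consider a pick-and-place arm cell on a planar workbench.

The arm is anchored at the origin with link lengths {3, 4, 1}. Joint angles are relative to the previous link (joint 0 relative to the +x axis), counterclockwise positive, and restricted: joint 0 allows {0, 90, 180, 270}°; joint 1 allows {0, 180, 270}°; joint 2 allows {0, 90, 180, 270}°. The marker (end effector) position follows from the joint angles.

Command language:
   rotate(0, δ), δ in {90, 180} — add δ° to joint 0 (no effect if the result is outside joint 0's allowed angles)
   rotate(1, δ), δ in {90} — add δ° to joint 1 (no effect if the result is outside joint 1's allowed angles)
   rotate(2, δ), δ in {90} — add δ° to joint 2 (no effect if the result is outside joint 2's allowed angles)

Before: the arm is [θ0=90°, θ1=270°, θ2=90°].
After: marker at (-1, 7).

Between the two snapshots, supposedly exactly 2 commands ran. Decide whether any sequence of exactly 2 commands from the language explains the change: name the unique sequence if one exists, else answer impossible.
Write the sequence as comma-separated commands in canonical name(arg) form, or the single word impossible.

from: [θ0=90°, θ1=270°, θ2=90°]
1. rotate(1, 90) → [θ0=90°, θ1=0°, θ2=90°]
2. rotate(1, 90) → [θ0=90°, θ1=0°, θ2=90°]
no rival 2-sequence matches.

rotate(1, 90), rotate(1, 90)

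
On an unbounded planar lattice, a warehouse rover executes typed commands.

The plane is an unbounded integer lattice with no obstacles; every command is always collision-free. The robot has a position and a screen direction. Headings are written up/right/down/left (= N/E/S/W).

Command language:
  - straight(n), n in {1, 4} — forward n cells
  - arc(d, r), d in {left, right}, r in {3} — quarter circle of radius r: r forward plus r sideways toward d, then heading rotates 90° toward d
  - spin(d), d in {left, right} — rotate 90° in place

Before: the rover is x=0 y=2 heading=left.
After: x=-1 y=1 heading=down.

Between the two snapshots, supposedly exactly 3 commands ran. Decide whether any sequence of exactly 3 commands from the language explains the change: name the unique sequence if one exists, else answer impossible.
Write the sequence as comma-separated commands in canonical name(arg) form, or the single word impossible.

straight(1), spin(left), straight(1)

key: position moved to (-1,1) AND the heading swung to S — translation plus rotation needed
begin: x=0 y=2 heading=left
[1] after straight(1): x=-1 y=2 heading=left
[2] after spin(left): x=-1 y=2 heading=down
[3] after straight(1): x=-1 y=1 heading=down
all 216 alternatives checked — unique.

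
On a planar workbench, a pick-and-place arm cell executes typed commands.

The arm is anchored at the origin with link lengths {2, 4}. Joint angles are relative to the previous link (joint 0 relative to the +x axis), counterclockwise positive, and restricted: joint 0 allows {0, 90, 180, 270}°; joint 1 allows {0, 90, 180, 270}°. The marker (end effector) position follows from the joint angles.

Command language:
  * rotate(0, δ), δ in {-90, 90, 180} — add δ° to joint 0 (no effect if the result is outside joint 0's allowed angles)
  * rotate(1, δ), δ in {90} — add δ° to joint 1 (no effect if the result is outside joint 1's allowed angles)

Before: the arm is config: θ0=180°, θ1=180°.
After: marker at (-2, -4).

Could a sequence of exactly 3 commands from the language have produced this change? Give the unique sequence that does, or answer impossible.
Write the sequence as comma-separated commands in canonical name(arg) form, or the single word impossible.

begin: config: θ0=180°, θ1=180°
1. rotate(1, 90) → config: θ0=180°, θ1=270°
2. rotate(1, 90) → config: θ0=180°, θ1=0°
3. rotate(1, 90) → config: θ0=180°, θ1=90°
no other 3-command option fits: unique.

rotate(1, 90), rotate(1, 90), rotate(1, 90)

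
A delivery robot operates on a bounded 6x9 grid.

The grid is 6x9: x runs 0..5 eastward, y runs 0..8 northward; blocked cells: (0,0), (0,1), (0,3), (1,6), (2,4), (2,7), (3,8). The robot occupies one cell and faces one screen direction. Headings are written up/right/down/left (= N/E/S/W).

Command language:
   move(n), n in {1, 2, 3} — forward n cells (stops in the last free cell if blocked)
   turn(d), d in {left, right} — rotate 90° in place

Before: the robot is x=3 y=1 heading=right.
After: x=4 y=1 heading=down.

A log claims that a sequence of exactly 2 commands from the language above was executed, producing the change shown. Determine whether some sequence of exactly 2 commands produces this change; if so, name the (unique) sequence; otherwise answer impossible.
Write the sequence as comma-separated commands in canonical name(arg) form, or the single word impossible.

move(1), turn(right)

key: cell and facing (now S) both changed — the 2 commands mix motion and turning
begin: x=3 y=1 heading=right
t=1 move(1) ⇒ x=4 y=1 heading=right
t=2 turn(right) ⇒ x=4 y=1 heading=down
no rival 2-sequence matches.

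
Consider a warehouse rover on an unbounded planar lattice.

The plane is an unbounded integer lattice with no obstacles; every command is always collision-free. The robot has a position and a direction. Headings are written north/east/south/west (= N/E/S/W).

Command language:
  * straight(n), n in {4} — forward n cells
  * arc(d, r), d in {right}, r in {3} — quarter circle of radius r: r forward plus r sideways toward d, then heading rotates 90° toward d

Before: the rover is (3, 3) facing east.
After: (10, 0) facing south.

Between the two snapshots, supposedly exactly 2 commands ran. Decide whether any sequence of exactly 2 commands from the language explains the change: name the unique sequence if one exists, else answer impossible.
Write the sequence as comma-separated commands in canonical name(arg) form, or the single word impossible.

straight(4), arc(right, 3)

key: cell and facing (now S) both changed — the 2 commands mix motion and turning
t0: (3, 3) facing east
1. straight(4) → (7, 3) facing east
2. arc(right, 3) → (10, 0) facing south
no rival 2-sequence matches.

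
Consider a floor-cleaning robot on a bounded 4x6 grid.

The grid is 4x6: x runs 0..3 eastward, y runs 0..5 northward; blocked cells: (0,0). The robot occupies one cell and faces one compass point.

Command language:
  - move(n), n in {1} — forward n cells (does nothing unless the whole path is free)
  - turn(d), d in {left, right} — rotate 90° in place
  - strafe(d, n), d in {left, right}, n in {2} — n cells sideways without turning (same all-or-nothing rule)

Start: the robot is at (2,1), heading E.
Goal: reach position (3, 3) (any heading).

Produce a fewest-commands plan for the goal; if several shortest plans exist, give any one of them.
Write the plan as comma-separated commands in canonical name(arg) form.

move(1), strafe(left, 2)

t0: at (2,1), heading E
[1] after move(1): at (3,1), heading E
[2] after strafe(left, 2): at (3,3), heading E
no 1-step plan works, so 2 is optimal.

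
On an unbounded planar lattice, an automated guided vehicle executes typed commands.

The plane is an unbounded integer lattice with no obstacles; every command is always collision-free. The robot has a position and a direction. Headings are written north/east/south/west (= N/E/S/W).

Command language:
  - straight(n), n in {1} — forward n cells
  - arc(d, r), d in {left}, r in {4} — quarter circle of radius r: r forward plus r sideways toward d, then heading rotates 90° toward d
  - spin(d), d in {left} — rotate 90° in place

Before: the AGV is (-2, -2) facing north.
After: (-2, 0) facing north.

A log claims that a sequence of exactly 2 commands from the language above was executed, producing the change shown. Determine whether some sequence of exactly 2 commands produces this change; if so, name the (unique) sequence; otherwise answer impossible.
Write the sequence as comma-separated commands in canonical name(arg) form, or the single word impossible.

key: still facing N at the end — nothing in the sequence rotates
t0: (-2, -2) facing north
t=1 straight(1) ⇒ (-2, -1) facing north
t=2 straight(1) ⇒ (-2, 0) facing north
no other 2-command option fits: unique.

straight(1), straight(1)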